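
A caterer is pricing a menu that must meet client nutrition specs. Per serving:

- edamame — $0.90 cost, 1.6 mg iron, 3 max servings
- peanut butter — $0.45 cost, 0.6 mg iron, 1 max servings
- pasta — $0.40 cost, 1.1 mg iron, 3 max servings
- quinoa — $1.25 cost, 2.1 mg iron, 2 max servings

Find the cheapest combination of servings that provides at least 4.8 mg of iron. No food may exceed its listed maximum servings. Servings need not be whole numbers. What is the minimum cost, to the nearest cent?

$2.04

Cost per mg of iron: pasta $0.3636, edamame $0.5625, quinoa $0.5952, peanut butter $0.7500.
Take 3 servings of pasta: +3.3 mg iron for $1.20 (total $1.20, still need 1.5 mg).
Take 0.9375 servings of edamame: +1.5 mg iron for $0.84 (total $2.04, still need 0.0 mg).
Filling from the cheapest source first is optimal under one linear minimum: $2.04.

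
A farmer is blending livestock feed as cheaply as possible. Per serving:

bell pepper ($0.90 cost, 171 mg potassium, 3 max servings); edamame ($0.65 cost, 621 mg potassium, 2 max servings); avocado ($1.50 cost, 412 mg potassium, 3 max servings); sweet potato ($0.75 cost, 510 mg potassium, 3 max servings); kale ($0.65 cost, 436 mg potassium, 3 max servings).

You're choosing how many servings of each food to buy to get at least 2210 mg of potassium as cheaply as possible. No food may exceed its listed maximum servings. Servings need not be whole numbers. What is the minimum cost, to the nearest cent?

Cost per mg of potassium: edamame $0.0010, sweet potato $0.0015, kale $0.0015, avocado $0.0036, bell pepper $0.0053.
Take 2 servings of edamame: +1242.0 mg potassium for $1.30 (total $1.30, still need 968.0 mg).
Take 1.898 servings of sweet potato: +968.0 mg potassium for $1.42 (total $2.72, still need 0.0 mg).
Greedy by cheapest-per-mg is optimal for a single linear constraint, so the minimum cost is $2.72.

$2.72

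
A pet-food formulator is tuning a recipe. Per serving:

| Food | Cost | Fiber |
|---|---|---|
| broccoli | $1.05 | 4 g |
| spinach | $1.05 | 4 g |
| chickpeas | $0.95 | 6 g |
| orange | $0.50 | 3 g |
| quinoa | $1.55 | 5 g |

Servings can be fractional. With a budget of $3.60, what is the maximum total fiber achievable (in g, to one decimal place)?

Fiber per dollar: chickpeas 6.316, orange 6, broccoli 3.81, spinach 3.81, quinoa 3.226.
With no serving limits, spend the whole cost allowance on chickpeas: $3.60 / $0.95 × 6 g = 22.7 g.

22.7 g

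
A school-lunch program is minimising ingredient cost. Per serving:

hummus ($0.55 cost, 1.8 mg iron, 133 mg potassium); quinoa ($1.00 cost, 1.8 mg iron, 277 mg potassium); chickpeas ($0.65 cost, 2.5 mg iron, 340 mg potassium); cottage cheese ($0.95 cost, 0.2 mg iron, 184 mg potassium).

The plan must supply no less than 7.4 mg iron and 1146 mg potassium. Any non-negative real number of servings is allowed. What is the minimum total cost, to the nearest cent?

The cheapest plan sits at a corner of the feasible region — with two constraints it uses at most two foods.
hummus only: max(7.4/1.8, 1146/133) = 8.617 servings → $4.74.
quinoa only: max(7.4/1.8, 1146/277) = 4.137 servings → $4.14.
chickpeas only: max(7.4/2.5, 1146/340) = 3.371 servings → $2.19.
cottage cheese only: max(7.4/0.2, 1146/184) = 37 servings → $35.15.
hummus + quinoa with both targets exact would need a negative amount; discard.
hummus + chickpeas: intersection lies outside the first quadrant.
hummus + cottage cheese with both tight: 3.718 servings and 3.541 servings → $5.41.
quinoa + chickpeas with both targets exact would need a negative amount; discard.
quinoa + cottage cheese with both tight: 4.106 servings and 0.04714 servings → $4.15.
chickpeas + cottage cheese with both tight: 2.889 servings and 0.8903 servings → $2.72.
The minimum over all feasible corners is $2.19.

$2.19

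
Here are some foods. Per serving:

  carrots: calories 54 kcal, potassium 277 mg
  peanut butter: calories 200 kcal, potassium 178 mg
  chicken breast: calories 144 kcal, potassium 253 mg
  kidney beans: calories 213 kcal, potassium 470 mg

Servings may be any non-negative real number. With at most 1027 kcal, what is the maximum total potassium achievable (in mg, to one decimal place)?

5268.1 mg

Potassium per kcal: carrots 5.13, kidney beans 2.207, chicken breast 1.757, peanut butter 0.89.
With no serving limits, spend the whole calories allowance on carrots: 1027 kcal / 54 kcal × 277 mg = 5268.1 mg.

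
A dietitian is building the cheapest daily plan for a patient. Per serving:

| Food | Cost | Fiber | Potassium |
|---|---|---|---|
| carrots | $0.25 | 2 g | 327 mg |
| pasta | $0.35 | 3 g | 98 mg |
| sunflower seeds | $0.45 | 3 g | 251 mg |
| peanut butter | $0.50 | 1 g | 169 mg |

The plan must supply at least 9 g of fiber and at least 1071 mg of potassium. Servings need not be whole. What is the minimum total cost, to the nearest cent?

$1.10

For a min-cost LP with two ≥-constraints, a basic feasible solution has at most two positive variables.
carrots only: max(9/2, 1071/327) = 4.5 servings → $1.12.
pasta only: max(9/3, 1071/98) = 10.93 servings → $3.83.
sunflower seeds only: max(9/3, 1071/251) = 4.267 servings → $1.92.
peanut butter only: max(9/1, 1071/169) = 9 servings → $4.50.
carrots + pasta with both tight: 2.969 servings and 1.02 servings → $1.10.
carrots + sunflower seeds with both tight: 1.992 servings and 1.672 servings → $1.25.
carrots + peanut butter: intersection lies outside the first quadrant.
pasta + sunflower seeds: intersection lies outside the first quadrant.
pasta + peanut butter with both tight: 1.1 servings and 5.699 servings → $3.23.
sunflower seeds + peanut butter with both tight: 1.758 servings and 3.727 servings → $2.65.
The minimum over all feasible corners is $1.10.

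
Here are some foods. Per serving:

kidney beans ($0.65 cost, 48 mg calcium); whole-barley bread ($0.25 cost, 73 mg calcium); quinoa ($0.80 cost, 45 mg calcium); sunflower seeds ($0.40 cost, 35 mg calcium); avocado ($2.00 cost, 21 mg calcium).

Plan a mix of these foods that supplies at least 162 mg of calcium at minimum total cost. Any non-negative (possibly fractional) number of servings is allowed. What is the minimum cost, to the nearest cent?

Cost per mg of calcium: whole-barley bread $0.0034, sunflower seeds $0.0114, kidney beans $0.0135, quinoa $0.0178, avocado $0.0952.
With no serving limits, use only whole-barley bread: 162 mg / 73 mg = 2.219 servings × $0.25 = $0.55.

$0.55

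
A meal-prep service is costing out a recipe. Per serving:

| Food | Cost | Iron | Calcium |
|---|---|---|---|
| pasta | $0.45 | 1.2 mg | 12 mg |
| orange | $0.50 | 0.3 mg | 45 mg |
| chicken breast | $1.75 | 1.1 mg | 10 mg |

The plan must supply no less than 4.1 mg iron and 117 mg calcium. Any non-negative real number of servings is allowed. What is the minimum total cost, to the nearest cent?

Check every corner: each single food scaled to meet both minima, and each pair solved so both constraints bind.
pasta only: max(4.1/1.2, 117/12) = 9.75 servings → $4.39.
orange only: max(4.1/0.3, 117/45) = 13.67 servings → $6.83.
chicken breast only: max(4.1/1.1, 117/10) = 11.7 servings → $20.48.
pasta + orange with both tight: 2.964 servings and 1.81 servings → $2.24.
pasta + chicken breast with both targets exact would need a negative amount; discard.
orange + chicken breast with both tight: 1.886 servings and 3.213 servings → $6.57.
So the least-cost plan costs $2.24.

$2.24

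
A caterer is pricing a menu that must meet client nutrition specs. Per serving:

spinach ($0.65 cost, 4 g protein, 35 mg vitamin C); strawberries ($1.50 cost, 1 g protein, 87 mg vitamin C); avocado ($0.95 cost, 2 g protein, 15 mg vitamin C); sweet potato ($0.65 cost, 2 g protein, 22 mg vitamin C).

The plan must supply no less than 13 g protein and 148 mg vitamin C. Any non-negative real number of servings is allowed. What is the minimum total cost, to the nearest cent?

$2.70

Minimising a linear cost over {protein ≥ 13, vitamin C ≥ 148, servings ≥ 0} — the optimum is at a vertex, using one or two foods.
spinach only: max(13/4, 148/35) = 4.229 servings → $2.75.
strawberries only: max(13/1, 148/87) = 13 servings → $19.50.
avocado only: max(13/2, 148/15) = 9.867 servings → $9.37.
sweet potato only: max(13/2, 148/22) = 6.727 servings → $4.37.
spinach + strawberries with both tight: 3.141 servings and 0.4377 servings → $2.70.
spinach + avocado: intersection lies outside the first quadrant.
spinach + sweet potato: the both-tight solution has a negative serving — not a feasible corner.
strawberries + avocado with both tight: 0.6352 servings and 6.182 servings → $6.83.
strawberries + sweet potato with both tight: 0.06579 servings and 6.467 servings → $4.30.
avocado + sweet potato: intersection lies outside the first quadrant.
So the least-cost plan costs $2.70.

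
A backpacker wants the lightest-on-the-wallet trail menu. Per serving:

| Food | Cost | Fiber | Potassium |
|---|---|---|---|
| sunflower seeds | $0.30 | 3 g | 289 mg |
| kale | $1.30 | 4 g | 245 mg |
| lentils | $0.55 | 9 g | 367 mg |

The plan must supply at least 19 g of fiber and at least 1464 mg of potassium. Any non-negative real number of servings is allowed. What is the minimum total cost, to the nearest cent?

For a min-cost LP with two ≥-constraints, a basic feasible solution has at most two positive variables.
sunflower seeds only: max(19/3, 1464/289) = 6.333 servings → $1.90.
kale only: max(19/4, 1464/245) = 5.976 servings → $7.77.
lentils only: max(19/9, 1464/367) = 3.989 servings → $2.19.
sunflower seeds + kale with both tight: 2.853 servings and 2.61 servings → $4.25.
sunflower seeds + lentils with both tight: 4.135 servings and 0.7327 servings → $1.64.
kale + lentils: the both-tight solution has a negative serving — not a feasible corner.
So the least-cost plan costs $1.64.

$1.64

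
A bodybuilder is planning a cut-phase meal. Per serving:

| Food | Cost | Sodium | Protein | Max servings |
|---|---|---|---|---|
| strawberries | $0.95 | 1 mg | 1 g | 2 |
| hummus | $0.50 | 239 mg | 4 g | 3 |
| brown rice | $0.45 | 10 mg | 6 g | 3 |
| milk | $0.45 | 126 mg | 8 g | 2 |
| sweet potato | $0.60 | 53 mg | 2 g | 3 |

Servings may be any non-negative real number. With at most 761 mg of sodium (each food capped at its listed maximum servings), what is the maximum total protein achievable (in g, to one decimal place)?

47.3 g

Protein per mg sodium: strawberries 1, brown rice 0.6, milk 0.06349, sweet potato 0.03774, hummus 0.01674.
Take 2 servings of strawberries: uses 2 mg sodium, +2.0 g protein (running total 2.0 g).
Take 3 servings of brown rice: uses 30 mg sodium, +18.0 g protein (running total 20.0 g).
Take 2 servings of milk: uses 252 mg sodium, +16.0 g protein (running total 36.0 g).
Take 3 servings of sweet potato: uses 159 mg sodium, +6.0 g protein (running total 42.0 g).
Take 1.331 servings of hummus: uses 318 mg sodium, +5.3 g protein (running total 47.3 g).
Greedy by best ratio exhausts the sodium allowance optimally: 47.3 g.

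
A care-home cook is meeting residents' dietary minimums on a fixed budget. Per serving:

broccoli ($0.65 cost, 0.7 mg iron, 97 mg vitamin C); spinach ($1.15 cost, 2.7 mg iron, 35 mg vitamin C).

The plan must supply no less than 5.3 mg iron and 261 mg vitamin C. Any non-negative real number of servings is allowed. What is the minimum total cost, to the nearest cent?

Two binding constraints pin down two serving amounts, so the optimal mix uses at most two foods. The candidates are each food alone (scaled to the tighter of iron/vitamin C) and each pair with both constraints tight.
broccoli only: max(5.3/0.7, 261/97) = 7.571 servings → $4.92.
spinach only: max(5.3/2.7, 261/35) = 7.457 servings → $8.58.
broccoli + spinach with both tight: 2.187 servings and 1.396 servings → $3.03.
Cheapest feasible corner: $3.03.

$3.03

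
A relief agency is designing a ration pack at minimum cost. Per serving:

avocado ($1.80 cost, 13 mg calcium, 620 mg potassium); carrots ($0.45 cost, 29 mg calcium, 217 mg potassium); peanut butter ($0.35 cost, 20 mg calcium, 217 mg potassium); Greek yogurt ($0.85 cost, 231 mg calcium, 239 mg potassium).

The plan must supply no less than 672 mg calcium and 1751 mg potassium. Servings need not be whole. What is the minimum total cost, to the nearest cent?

$3.96

At the optimum either one food covers both requirements or two foods hit both targets exactly; no other combination can be cheaper.
avocado only: max(672/13, 1751/620) = 51.69 servings → $93.05.
carrots only: max(672/29, 1751/217) = 23.17 servings → $10.43.
peanut butter only: max(672/20, 1751/217) = 33.6 servings → $11.76.
Greek yogurt only: max(672/231, 1751/239) = 7.326 servings → $6.23.
avocado + carrots with both targets exact would need a negative amount; discard.
avocado + peanut butter with both targets exact would need a negative amount; discard.
avocado + Greek yogurt with both tight: 1.741 servings and 2.811 servings → $5.52.
carrots + peanut butter: the both-tight solution has a negative serving — not a feasible corner.
carrots + Greek yogurt with both tight: 5.646 servings and 2.2 servings → $4.41.
peanut butter + Greek yogurt with both tight: 5.378 servings and 2.443 servings → $3.96.
So the least-cost plan costs $3.96.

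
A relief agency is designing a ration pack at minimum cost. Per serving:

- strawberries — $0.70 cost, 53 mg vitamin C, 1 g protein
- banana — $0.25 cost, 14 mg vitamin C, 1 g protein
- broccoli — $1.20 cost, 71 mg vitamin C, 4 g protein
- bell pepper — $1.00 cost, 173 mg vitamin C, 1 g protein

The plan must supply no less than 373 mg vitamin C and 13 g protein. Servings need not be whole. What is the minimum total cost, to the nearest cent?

$4.15

At the optimum either one food covers both requirements or two foods hit both targets exactly; no other combination can be cheaper.
strawberries only: max(373/53, 13/1) = 13 servings → $9.10.
banana only: max(373/14, 13/1) = 26.64 servings → $6.66.
broccoli only: max(373/71, 13/4) = 5.254 servings → $6.30.
bell pepper only: max(373/173, 13/1) = 13 servings → $13.00.
strawberries + banana with both tight: 4.897 servings and 8.103 servings → $5.45.
strawberries + broccoli with both tight: 4.035 servings and 2.241 servings → $5.51.
strawberries + bell pepper: intersection lies outside the first quadrant.
banana + broccoli with both targets exact would need a negative amount; discard.
banana + bell pepper with both tight: 11.8 servings and 1.201 servings → $4.15.
broccoli + bell pepper with both tight: 3.021 servings and 0.9163 servings → $4.54.
Cheapest feasible corner: $4.15.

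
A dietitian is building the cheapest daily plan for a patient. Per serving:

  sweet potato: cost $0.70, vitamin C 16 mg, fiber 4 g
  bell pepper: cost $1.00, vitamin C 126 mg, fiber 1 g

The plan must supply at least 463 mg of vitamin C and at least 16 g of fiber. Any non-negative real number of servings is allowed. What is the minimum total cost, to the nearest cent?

Check every corner: each single food scaled to meet both minima, and each pair solved so both constraints bind.
sweet potato only: max(463/16, 16/4) = 28.94 servings → $20.26.
bell pepper only: max(463/126, 16/1) = 16 servings → $16.00.
sweet potato + bell pepper with both tight: 3.182 servings and 3.27 servings → $5.50.
Cheapest feasible corner: $5.50.

$5.50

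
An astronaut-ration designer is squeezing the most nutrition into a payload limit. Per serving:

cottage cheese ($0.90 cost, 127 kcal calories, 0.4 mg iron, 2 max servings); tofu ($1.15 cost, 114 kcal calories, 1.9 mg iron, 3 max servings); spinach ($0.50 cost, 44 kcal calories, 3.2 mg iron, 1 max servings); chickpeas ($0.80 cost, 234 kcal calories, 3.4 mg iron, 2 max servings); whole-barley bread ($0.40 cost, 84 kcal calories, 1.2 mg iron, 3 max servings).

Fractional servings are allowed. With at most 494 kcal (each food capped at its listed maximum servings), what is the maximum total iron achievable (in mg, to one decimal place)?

10.5 mg

Iron per kcal: spinach 0.07273, tofu 0.01667, chickpeas 0.01453, whole-barley bread 0.01429, cottage cheese 0.00315.
Take 1 serving of spinach: uses 44 kcal, +3.2 mg iron (running total 3.2 mg).
Take 3 servings of tofu: uses 342 kcal, +5.7 mg iron (running total 8.9 mg).
Take 0.4615 servings of chickpeas: uses 108 kcal, +1.6 mg iron (running total 10.5 mg).
Greedy by best ratio exhausts the calories allowance optimally: 10.5 mg.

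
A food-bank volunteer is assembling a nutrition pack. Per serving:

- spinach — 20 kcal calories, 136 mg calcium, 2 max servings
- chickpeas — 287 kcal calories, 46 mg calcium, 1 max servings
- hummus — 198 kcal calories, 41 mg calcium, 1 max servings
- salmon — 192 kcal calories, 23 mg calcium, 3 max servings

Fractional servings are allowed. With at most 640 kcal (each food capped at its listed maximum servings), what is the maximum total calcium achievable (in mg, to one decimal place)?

372.8 mg

Calcium per kcal: spinach 6.8, hummus 0.2071, chickpeas 0.1603, salmon 0.1198.
Take 2 servings of spinach: uses 40 kcal, +272.0 mg calcium (running total 272.0 mg).
Take 1 serving of hummus: uses 198 kcal, +41.0 mg calcium (running total 313.0 mg).
Take 1 serving of chickpeas: uses 287 kcal, +46.0 mg calcium (running total 359.0 mg).
Take 0.599 servings of salmon: uses 115 kcal, +13.8 mg calcium (running total 372.8 mg).
Greedy by best ratio exhausts the calories allowance optimally: 372.8 mg.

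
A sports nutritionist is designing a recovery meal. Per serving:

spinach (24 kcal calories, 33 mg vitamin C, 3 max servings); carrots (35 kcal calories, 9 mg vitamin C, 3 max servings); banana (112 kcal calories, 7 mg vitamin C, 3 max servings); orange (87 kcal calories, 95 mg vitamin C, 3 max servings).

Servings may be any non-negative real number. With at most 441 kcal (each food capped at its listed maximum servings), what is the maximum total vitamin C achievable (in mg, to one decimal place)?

Vitamin C per kcal: spinach 1.375, orange 1.092, carrots 0.2571, banana 0.0625.
Take 3 servings of spinach: uses 72 kcal, +99.0 mg vitamin C (running total 99.0 mg).
Take 3 servings of orange: uses 261 kcal, +285.0 mg vitamin C (running total 384.0 mg).
Take 3 servings of carrots: uses 105 kcal, +27.0 mg vitamin C (running total 411.0 mg).
Take 0.02679 servings of banana: uses 3 kcal, +0.2 mg vitamin C (running total 411.2 mg).
Filling greedily by vitamin C-per-kcal is optimal for one linear limit, giving 411.2 mg.

411.2 mg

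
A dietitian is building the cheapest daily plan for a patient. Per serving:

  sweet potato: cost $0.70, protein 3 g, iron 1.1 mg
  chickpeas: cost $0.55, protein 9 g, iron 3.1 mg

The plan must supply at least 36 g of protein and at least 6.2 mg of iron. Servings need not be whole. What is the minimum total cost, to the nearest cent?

Two binding constraints pin down two serving amounts, so the optimal mix uses at most two foods. The candidates are each food alone (scaled to the tighter of protein/iron) and each pair with both constraints tight.
sweet potato only: max(36/3, 6.2/1.1) = 12 servings → $8.40.
chickpeas only: max(36/9, 6.2/3.1) = 4 servings → $2.20.
sweet potato + chickpeas with both targets exact would need a negative amount; discard.
So the least-cost plan costs $2.20.

$2.20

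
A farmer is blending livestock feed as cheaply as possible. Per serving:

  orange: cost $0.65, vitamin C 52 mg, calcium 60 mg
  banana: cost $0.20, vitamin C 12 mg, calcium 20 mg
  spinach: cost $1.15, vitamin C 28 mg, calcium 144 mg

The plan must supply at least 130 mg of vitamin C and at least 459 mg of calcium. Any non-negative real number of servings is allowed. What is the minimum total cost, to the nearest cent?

$3.84

orange only: max(130/52, 459/60) = 7.65 servings → $4.97.
banana only: max(130/12, 459/20) = 22.95 servings → $4.59.
spinach only: max(130/28, 459/144) = 4.643 servings → $5.34.
orange + banana: intersection lies outside the first quadrant.
orange + spinach with both tight: 1.01 servings and 2.767 servings → $3.84.
banana + spinach with both tight: 5.024 servings and 2.49 servings → $3.87.
The minimum over all feasible corners is $3.84.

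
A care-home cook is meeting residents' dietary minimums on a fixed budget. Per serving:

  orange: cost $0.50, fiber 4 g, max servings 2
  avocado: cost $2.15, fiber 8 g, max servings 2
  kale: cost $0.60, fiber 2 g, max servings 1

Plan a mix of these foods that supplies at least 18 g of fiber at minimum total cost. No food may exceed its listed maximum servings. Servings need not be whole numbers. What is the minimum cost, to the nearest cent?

Cost per g of fiber: orange $0.1250, avocado $0.2687, kale $0.3000.
Take 2 servings of orange: +8.0 g fiber for $1.00 (total $1.00, still need 10.0 g).
Take 1.25 servings of avocado: +10.0 g fiber for $2.69 (total $3.69, still need 0.0 g).
Filling from the cheapest source first is optimal under one linear minimum: $3.69.

$3.69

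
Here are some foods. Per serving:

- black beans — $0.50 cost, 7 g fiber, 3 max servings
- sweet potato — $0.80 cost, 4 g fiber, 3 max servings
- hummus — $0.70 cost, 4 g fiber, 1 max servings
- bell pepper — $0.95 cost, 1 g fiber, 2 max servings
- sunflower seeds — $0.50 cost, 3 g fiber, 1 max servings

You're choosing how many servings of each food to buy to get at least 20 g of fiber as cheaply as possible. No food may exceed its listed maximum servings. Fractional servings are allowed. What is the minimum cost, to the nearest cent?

$1.43

Cost per g of fiber: black beans $0.0714, sunflower seeds $0.1667, hummus $0.1750, sweet potato $0.2000, bell pepper $0.9500.
Take 2.857 servings of black beans: +20.0 g fiber for $1.43 (total $1.43, still need 0.0 g).
Greedy by cheapest-per-g is optimal for a single linear constraint, so the minimum cost is $1.43.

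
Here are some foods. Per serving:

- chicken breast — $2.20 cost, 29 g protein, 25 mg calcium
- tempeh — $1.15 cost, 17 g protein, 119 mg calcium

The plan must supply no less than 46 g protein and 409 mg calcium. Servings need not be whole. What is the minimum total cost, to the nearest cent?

$3.95

Check every corner: each single food scaled to meet both minima, and each pair solved so both constraints bind.
chicken breast only: max(46/29, 409/25) = 16.36 servings → $35.99.
tempeh only: max(46/17, 409/119) = 3.437 servings → $3.95.
chicken breast + tempeh with both targets exact would need a negative amount; discard.
Cheapest feasible corner: $3.95.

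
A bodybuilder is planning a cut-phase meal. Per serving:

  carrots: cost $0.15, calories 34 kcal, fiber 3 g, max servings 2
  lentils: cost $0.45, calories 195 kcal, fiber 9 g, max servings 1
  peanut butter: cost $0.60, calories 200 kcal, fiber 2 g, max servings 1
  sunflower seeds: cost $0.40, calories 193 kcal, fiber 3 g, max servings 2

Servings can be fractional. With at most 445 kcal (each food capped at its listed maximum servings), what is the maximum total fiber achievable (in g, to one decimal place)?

17.8 g

Fiber per kcal: carrots 0.08824, lentils 0.04615, sunflower seeds 0.01554, peanut butter 0.01.
Take 2 servings of carrots: uses 68 kcal, +6.0 g fiber (running total 6.0 g).
Take 1 serving of lentils: uses 195 kcal, +9.0 g fiber (running total 15.0 g).
Take 0.943 servings of sunflower seeds: uses 182 kcal, +2.8 g fiber (running total 17.8 g).
Filling greedily by fiber-per-kcal is optimal for one linear limit, giving 17.8 g.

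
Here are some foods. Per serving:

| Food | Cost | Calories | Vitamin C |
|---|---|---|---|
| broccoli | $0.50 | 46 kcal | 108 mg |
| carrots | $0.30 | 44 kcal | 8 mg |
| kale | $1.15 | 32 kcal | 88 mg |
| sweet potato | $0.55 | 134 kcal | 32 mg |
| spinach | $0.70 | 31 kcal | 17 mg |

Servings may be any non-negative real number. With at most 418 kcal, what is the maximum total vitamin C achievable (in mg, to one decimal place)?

1149.5 mg

Vitamin C per kcal: kale 2.75, broccoli 2.348, spinach 0.5484, sweet potato 0.2388, carrots 0.1818.
With no serving limits, spend the whole calories allowance on kale: 418 kcal / 32 kcal × 88 mg = 1149.5 mg.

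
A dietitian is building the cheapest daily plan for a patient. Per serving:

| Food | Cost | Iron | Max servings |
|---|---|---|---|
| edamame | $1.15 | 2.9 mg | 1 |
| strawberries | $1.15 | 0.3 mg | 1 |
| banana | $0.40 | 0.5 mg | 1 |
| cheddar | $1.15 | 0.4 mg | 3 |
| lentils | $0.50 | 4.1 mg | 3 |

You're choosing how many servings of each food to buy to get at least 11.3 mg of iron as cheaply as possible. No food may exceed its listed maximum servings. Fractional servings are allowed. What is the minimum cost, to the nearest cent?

$1.38

Cost per mg of iron: lentils $0.1220, edamame $0.3966, banana $0.8000, cheddar $2.8750, strawberries $3.8333.
Take 2.756 servings of lentils: +11.3 mg iron for $1.38 (total $1.38, still need 0.0 mg).
Filling from the cheapest source first is optimal under one linear minimum: $1.38.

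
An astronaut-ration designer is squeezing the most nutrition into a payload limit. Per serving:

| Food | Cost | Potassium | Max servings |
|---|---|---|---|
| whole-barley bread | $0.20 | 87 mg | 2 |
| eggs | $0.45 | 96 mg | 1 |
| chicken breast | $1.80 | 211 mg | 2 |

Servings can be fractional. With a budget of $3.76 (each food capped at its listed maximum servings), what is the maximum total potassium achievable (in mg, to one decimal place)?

611.1 mg

Potassium per dollar: whole-barley bread 435, eggs 213.3, chicken breast 117.2.
Take 2 servings of whole-barley bread: spends $0.40, +174.0 mg potassium (running total 174.0 mg).
Take 1 serving of eggs: spends $0.45, +96.0 mg potassium (running total 270.0 mg).
Take 1.617 servings of chicken breast: spends $2.91, +341.1 mg potassium (running total 611.1 mg).
Greedy by best ratio exhausts the cost allowance optimally: 611.1 mg.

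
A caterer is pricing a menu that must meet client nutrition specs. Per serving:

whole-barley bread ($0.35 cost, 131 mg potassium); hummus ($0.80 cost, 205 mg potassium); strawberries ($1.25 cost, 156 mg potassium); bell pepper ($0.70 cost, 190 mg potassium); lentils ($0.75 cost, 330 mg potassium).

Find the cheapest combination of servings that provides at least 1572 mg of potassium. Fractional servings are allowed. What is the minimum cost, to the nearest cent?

$3.57

Cost per mg of potassium: lentils $0.0023, whole-barley bread $0.0027, bell pepper $0.0037, hummus $0.0039, strawberries $0.0080.
With no serving limits, use only lentils: 1572 mg / 330 mg = 4.764 servings × $0.75 = $3.57.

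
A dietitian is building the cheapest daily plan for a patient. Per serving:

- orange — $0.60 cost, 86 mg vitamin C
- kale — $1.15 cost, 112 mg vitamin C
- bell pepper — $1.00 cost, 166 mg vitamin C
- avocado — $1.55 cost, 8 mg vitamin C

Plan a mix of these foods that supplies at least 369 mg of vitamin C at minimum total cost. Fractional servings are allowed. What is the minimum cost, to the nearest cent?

Cost per mg of vitamin C: bell pepper $0.0060, orange $0.0070, kale $0.0103, avocado $0.1938.
With no serving limits, use only bell pepper: 369 mg / 166 mg = 2.223 servings × $1.00 = $2.22.

$2.22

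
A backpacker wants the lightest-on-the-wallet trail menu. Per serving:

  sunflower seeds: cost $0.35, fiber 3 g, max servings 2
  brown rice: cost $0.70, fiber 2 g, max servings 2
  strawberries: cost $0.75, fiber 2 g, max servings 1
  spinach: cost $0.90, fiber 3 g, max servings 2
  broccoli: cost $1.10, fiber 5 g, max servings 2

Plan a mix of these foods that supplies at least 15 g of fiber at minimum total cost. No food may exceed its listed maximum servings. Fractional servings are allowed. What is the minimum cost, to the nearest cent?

$2.68

Cost per g of fiber: sunflower seeds $0.1167, broccoli $0.2200, spinach $0.3000, brown rice $0.3500, strawberries $0.3750.
Take 2 servings of sunflower seeds: +6.0 g fiber for $0.70 (total $0.70, still need 9.0 g).
Take 1.8 servings of broccoli: +9.0 g fiber for $1.98 (total $2.68, still need 0.0 g).
Filling from the cheapest source first is optimal under one linear minimum: $2.68.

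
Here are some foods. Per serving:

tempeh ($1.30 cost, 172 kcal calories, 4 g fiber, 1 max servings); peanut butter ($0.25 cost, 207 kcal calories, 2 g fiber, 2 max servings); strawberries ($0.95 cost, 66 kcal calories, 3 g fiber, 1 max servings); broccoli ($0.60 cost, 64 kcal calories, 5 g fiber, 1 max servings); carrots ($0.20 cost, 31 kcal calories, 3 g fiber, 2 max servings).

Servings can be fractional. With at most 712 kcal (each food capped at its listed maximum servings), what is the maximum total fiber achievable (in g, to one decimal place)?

Fiber per kcal: carrots 0.09677, broccoli 0.07812, strawberries 0.04545, tempeh 0.02326, peanut butter 0.009662.
Take 2 servings of carrots: uses 62 kcal, +6.0 g fiber (running total 6.0 g).
Take 1 serving of broccoli: uses 64 kcal, +5.0 g fiber (running total 11.0 g).
Take 1 serving of strawberries: uses 66 kcal, +3.0 g fiber (running total 14.0 g).
Take 1 serving of tempeh: uses 172 kcal, +4.0 g fiber (running total 18.0 g).
Take 1.681 servings of peanut butter: uses 348 kcal, +3.4 g fiber (running total 21.4 g).
Filling greedily by fiber-per-kcal is optimal for one linear limit, giving 21.4 g.

21.4 g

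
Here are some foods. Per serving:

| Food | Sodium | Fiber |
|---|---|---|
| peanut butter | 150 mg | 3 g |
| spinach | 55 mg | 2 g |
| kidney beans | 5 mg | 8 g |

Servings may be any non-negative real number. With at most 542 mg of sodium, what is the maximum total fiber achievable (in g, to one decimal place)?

Fiber per mg sodium: kidney beans 1.6, spinach 0.03636, peanut butter 0.02.
With no serving limits, spend the whole sodium allowance on kidney beans: 542 mg / 5 mg × 8 g = 867.2 g.

867.2 g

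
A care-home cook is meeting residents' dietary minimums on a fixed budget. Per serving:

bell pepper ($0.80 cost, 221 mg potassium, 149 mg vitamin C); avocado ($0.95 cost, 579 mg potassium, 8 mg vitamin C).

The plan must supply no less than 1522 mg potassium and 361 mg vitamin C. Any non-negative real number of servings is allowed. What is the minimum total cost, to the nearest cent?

This is a tiny linear program; its minimum lies at a vertex of the feasible set. List the vertices and price them.
bell pepper only: max(1522/221, 361/149) = 6.887 servings → $5.51.
avocado only: max(1522/579, 361/8) = 45.12 servings → $42.87.
bell pepper + avocado with both tight: 2.329 servings and 1.74 servings → $3.52.
Cheapest feasible corner: $3.52.

$3.52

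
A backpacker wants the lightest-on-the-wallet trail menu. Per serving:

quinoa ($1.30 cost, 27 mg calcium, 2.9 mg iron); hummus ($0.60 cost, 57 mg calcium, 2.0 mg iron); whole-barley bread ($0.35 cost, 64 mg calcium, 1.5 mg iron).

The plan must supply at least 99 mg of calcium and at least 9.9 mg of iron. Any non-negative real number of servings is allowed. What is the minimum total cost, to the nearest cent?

$2.31

quinoa only: max(99/27, 9.9/2.9) = 3.667 servings → $4.77.
hummus only: max(99/57, 9.9/2.0) = 4.95 servings → $2.97.
whole-barley bread only: max(99/64, 9.9/1.5) = 6.6 servings → $2.31.
quinoa + hummus with both tight: 3.291 servings and 0.1779 servings → $4.39.
quinoa + whole-barley bread with both tight: 3.343 servings and 0.1365 servings → $4.39.
hummus + whole-barley bread: the both-tight solution has a negative serving — not a feasible corner.
The minimum over all feasible corners is $2.31.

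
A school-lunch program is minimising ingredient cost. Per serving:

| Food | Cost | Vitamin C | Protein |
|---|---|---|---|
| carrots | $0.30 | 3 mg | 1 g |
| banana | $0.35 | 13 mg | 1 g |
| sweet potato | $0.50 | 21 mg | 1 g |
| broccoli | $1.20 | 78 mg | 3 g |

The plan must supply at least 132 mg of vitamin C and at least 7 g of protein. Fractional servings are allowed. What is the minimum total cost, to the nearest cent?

For a min-cost LP with two ≥-constraints, a basic feasible solution has at most two positive variables.
carrots only: max(132/3, 7/1) = 44 servings → $13.20.
banana only: max(132/13, 7/1) = 10.15 servings → $3.55.
sweet potato only: max(132/21, 7/1) = 7 servings → $3.50.
broccoli only: max(132/78, 7/3) = 2.333 servings → $2.80.
carrots + banana: intersection lies outside the first quadrant.
carrots + sweet potato with both tight: 0.8333 servings and 6.167 servings → $3.33.
carrots + broccoli with both tight: 2.174 servings and 1.609 servings → $2.58.
banana + sweet potato with both tight: 1.875 servings and 5.125 servings → $3.22.
banana + broccoli with both tight: 3.846 servings and 1.051 servings → $2.61.
sweet potato + broccoli with both targets exact would need a negative amount; discard.
The minimum over all feasible corners is $2.58.

$2.58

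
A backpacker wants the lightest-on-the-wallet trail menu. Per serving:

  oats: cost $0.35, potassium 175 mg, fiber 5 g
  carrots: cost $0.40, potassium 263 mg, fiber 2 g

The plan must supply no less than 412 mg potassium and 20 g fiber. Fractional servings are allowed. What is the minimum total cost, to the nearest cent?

$1.40

Check every corner: each single food scaled to meet both minima, and each pair solved so both constraints bind.
oats only: max(412/175, 20/5) = 4 servings → $1.40.
carrots only: max(412/263, 20/2) = 10 servings → $4.00.
oats + carrots: the both-tight solution has a negative serving — not a feasible corner.
The minimum over all feasible corners is $1.40.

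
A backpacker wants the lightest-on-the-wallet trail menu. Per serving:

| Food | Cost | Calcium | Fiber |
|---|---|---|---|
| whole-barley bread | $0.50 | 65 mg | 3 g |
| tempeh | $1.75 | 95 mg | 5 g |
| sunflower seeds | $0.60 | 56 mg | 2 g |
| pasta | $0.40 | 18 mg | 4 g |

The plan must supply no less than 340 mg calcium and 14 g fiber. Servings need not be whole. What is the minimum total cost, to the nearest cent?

For a min-cost LP with two ≥-constraints, a basic feasible solution has at most two positive variables.
whole-barley bread only: max(340/65, 14/3) = 5.231 servings → $2.62.
tempeh only: max(340/95, 14/5) = 3.579 servings → $6.26.
sunflower seeds only: max(340/56, 14/2) = 7 servings → $4.20.
pasta only: max(340/18, 14/4) = 18.89 servings → $7.56.
whole-barley bread + tempeh: the both-tight solution has a negative serving — not a feasible corner.
whole-barley bread + sunflower seeds with both tight: 2.737 servings and 2.895 servings → $3.11.
whole-barley bread + pasta: the both-tight solution has a negative serving — not a feasible corner.
tempeh + sunflower seeds with both tight: 1.156 servings and 4.111 servings → $4.49.
tempeh + pasta: the both-tight solution has a negative serving — not a feasible corner.
sunflower seeds + pasta with both tight: 5.894 servings and 0.5532 servings → $3.76.
So the least-cost plan costs $2.62.

$2.62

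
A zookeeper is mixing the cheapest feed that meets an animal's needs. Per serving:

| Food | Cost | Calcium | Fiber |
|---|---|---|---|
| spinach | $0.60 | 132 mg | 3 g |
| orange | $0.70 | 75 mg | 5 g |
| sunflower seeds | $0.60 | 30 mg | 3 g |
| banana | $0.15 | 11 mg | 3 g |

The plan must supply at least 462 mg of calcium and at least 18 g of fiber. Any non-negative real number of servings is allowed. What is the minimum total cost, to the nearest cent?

spinach only: max(462/132, 18/3) = 6 servings → $3.60.
orange only: max(462/75, 18/5) = 6.16 servings → $4.31.
sunflower seeds only: max(462/30, 18/3) = 15.4 servings → $9.24.
banana only: max(462/11, 18/3) = 42 servings → $6.30.
spinach + orange with both tight: 2.207 servings and 2.276 servings → $2.92.
spinach + sunflower seeds with both tight: 2.765 servings and 3.235 servings → $3.60.
spinach + banana with both tight: 3.273 servings and 2.727 servings → $2.37.
orange + sunflower seeds: intersection lies outside the first quadrant.
orange + banana: intersection lies outside the first quadrant.
sunflower seeds + banana: intersection lies outside the first quadrant.
So the least-cost plan costs $2.37.

$2.37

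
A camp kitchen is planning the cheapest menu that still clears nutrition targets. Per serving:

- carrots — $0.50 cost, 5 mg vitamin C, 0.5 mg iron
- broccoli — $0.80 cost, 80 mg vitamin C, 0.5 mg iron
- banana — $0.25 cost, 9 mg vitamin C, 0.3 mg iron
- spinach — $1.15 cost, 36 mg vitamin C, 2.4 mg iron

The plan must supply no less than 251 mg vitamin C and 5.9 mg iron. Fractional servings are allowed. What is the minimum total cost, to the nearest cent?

$4.08

Minimising a linear cost over {vitamin C ≥ 251, iron ≥ 5.9, servings ≥ 0} — the optimum is at a vertex, using one or two foods.
carrots only: max(251/5, 5.9/0.5) = 50.2 servings → $25.10.
broccoli only: max(251/80, 5.9/0.5) = 11.8 servings → $9.44.
banana only: max(251/9, 5.9/0.3) = 27.89 servings → $6.97.
spinach only: max(251/36, 5.9/2.4) = 6.972 servings → $8.02.
carrots + broccoli with both tight: 9.24 servings and 2.56 servings → $6.67.
carrots + banana with both targets exact would need a negative amount; discard.
carrots + spinach with both targets exact would need a negative amount; discard.
broccoli + banana with both tight: 1.138 servings and 17.77 servings → $5.35.
broccoli + spinach with both tight: 2.241 servings and 1.991 servings → $4.08.
banana + spinach: intersection lies outside the first quadrant.
The minimum over all feasible corners is $4.08.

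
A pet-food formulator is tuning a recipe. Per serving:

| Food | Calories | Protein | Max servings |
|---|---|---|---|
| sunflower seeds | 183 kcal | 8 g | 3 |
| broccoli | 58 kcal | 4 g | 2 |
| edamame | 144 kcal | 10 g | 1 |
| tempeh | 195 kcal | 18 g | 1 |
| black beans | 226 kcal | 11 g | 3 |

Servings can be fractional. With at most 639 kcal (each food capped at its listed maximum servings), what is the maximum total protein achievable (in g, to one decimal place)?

45.0 g

Protein per kcal: tempeh 0.09231, edamame 0.06944, broccoli 0.06897, black beans 0.04867, sunflower seeds 0.04372.
Take 1 serving of tempeh: uses 195 kcal, +18.0 g protein (running total 18.0 g).
Take 1 serving of edamame: uses 144 kcal, +10.0 g protein (running total 28.0 g).
Take 2 servings of broccoli: uses 116 kcal, +8.0 g protein (running total 36.0 g).
Take 0.8142 servings of black beans: uses 184 kcal, +9.0 g protein (running total 45.0 g).
Filling greedily by protein-per-kcal is optimal for one linear limit, giving 45.0 g.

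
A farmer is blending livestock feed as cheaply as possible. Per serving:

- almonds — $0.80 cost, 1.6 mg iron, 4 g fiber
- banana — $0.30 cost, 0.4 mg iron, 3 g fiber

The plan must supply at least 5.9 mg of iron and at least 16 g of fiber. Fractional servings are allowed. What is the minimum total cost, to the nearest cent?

$3.01

Two binding constraints pin down two serving amounts, so the optimal mix uses at most two foods. The candidates are each food alone (scaled to the tighter of iron/fiber) and each pair with both constraints tight.
almonds only: max(5.9/1.6, 16/4) = 4 servings → $3.20.
banana only: max(5.9/0.4, 16/3) = 14.75 servings → $4.42.
almonds + banana with both tight: 3.531 servings and 0.625 servings → $3.01.
So the least-cost plan costs $3.01.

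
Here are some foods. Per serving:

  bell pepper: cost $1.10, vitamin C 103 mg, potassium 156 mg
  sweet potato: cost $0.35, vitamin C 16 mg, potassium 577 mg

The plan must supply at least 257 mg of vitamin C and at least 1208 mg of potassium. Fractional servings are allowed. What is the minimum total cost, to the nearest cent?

Two binding constraints pin down two serving amounts, so the optimal mix uses at most two foods. The candidates are each food alone (scaled to the tighter of vitamin C/potassium) and each pair with both constraints tight.
bell pepper only: max(257/103, 1208/156) = 7.744 servings → $8.52.
sweet potato only: max(257/16, 1208/577) = 16.06 servings → $5.62.
bell pepper + sweet potato with both tight: 2.265 servings and 1.481 servings → $3.01.
Cheapest feasible corner: $3.01.

$3.01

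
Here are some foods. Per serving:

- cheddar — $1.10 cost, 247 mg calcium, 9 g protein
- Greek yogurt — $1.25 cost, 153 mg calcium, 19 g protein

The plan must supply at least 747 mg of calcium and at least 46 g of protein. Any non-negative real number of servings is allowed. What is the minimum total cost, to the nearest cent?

With two linear requirements the optimum uses one or two foods; enumerate the corners.
cheddar only: max(747/247, 46/9) = 5.111 servings → $5.62.
Greek yogurt only: max(747/153, 46/19) = 4.882 servings → $6.10.
cheddar + Greek yogurt with both tight: 2.158 servings and 1.399 servings → $4.12.
So the least-cost plan costs $4.12.

$4.12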